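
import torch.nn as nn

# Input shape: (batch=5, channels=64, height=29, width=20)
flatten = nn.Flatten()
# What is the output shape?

Input shape: (5, 64, 29, 20)
Output shape: (5, 37120)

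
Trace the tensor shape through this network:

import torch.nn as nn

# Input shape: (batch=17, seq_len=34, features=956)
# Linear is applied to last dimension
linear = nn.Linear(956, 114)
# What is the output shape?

Input shape: (17, 34, 956)
Output shape: (17, 34, 114)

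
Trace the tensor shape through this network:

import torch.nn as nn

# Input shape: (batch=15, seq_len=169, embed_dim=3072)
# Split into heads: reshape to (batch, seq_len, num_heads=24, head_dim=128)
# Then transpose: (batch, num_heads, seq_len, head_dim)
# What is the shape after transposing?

Input shape: (15, 169, 3072)
  -> after reshape: (15, 169, 24, 128)
Output shape: (15, 24, 169, 128)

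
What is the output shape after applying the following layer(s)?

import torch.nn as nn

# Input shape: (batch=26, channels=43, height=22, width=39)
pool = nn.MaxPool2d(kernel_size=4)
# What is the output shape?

Input shape: (26, 43, 22, 39)
Output shape: (26, 43, 5, 9)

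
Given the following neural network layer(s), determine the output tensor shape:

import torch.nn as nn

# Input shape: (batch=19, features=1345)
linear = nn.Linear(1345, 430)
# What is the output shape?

Input shape: (19, 1345)
Output shape: (19, 430)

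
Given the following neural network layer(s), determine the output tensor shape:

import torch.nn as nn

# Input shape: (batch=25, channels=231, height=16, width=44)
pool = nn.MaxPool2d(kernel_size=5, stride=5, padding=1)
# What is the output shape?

Input shape: (25, 231, 16, 44)
Output shape: (25, 231, 3, 9)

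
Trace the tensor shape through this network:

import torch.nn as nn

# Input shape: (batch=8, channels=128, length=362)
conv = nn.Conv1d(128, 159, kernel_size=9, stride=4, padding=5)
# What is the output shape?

Input shape: (8, 128, 362)
Output shape: (8, 159, 91)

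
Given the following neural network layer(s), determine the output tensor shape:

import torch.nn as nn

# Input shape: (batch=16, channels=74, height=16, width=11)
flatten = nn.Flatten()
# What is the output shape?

Input shape: (16, 74, 16, 11)
Output shape: (16, 13024)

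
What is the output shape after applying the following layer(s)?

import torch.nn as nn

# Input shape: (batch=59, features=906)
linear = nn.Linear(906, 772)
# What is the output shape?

Input shape: (59, 906)
Output shape: (59, 772)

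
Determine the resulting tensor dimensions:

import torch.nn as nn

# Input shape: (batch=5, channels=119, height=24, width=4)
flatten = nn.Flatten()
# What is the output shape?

Input shape: (5, 119, 24, 4)
Output shape: (5, 11424)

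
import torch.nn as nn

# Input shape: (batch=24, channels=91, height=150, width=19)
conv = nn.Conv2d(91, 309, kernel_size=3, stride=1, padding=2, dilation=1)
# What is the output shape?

Input shape: (24, 91, 150, 19)
Output shape: (24, 309, 152, 21)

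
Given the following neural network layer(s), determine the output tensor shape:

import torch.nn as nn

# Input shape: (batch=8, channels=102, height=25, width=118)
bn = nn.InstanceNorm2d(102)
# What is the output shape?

Input shape: (8, 102, 25, 118)
Output shape: (8, 102, 25, 118)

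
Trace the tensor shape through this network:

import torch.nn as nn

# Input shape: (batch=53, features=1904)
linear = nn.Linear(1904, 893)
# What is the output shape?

Input shape: (53, 1904)
Output shape: (53, 893)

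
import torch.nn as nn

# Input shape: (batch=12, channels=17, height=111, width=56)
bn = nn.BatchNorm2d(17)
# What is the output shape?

Input shape: (12, 17, 111, 56)
Output shape: (12, 17, 111, 56)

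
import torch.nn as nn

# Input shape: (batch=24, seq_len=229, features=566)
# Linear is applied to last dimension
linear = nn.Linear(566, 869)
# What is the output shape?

Input shape: (24, 229, 566)
Output shape: (24, 229, 869)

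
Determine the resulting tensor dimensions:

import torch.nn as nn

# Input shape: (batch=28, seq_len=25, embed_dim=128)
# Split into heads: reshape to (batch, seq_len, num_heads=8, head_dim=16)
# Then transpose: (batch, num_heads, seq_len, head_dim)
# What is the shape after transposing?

Input shape: (28, 25, 128)
  -> after reshape: (28, 25, 8, 16)
Output shape: (28, 8, 25, 16)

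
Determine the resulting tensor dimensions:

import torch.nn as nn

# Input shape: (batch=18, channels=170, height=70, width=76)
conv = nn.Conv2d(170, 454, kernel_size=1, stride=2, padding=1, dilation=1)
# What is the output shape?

Input shape: (18, 170, 70, 76)
Output shape: (18, 454, 36, 39)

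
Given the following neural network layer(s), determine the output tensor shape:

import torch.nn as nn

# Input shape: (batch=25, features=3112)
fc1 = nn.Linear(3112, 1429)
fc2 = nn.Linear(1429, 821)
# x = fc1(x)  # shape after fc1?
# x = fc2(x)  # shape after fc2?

Input shape: (25, 3112)
  -> after fc1: (25, 1429)
Output shape: (25, 821)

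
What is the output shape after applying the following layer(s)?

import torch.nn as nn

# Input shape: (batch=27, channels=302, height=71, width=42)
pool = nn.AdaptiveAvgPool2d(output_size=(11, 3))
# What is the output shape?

Input shape: (27, 302, 71, 42)
Output shape: (27, 302, 11, 3)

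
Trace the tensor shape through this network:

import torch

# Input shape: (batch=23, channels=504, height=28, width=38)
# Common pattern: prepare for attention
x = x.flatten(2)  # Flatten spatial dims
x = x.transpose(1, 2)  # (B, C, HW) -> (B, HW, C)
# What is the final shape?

Input shape: (23, 504, 28, 38)
  -> after flatten(2): (23, 504, 1064)
Output shape: (23, 1064, 504)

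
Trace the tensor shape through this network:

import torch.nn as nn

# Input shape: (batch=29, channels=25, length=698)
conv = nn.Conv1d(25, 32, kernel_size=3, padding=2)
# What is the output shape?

Input shape: (29, 25, 698)
Output shape: (29, 32, 700)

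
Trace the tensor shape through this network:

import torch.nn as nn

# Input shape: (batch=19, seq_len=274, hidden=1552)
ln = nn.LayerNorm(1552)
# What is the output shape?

Input shape: (19, 274, 1552)
Output shape: (19, 274, 1552)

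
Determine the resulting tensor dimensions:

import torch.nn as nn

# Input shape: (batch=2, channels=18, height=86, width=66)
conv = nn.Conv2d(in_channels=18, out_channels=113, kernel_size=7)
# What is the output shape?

Input shape: (2, 18, 86, 66)
Output shape: (2, 113, 80, 60)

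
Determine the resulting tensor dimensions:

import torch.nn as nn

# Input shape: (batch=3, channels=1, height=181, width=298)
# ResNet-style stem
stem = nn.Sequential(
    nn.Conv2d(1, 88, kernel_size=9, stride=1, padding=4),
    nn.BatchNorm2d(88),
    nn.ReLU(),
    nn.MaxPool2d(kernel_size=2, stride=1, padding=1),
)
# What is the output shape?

Input shape: (3, 1, 181, 298)
  -> after Conv2d 9x9 stride=1: (3, 88, 181, 298)
Output shape: (3, 88, 182, 299)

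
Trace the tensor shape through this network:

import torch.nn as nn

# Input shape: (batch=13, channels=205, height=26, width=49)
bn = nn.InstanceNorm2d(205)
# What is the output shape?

Input shape: (13, 205, 26, 49)
Output shape: (13, 205, 26, 49)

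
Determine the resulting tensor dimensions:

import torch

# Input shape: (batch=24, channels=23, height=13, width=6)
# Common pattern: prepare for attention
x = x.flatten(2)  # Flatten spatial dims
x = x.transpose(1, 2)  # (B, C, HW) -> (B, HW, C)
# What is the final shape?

Input shape: (24, 23, 13, 6)
  -> after flatten(2): (24, 23, 78)
Output shape: (24, 78, 23)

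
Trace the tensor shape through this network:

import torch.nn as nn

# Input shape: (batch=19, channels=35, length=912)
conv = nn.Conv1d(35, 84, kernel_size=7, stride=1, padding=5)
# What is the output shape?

Input shape: (19, 35, 912)
Output shape: (19, 84, 916)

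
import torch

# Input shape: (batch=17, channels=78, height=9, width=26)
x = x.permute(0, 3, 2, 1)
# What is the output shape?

Input shape: (17, 78, 9, 26)
Output shape: (17, 26, 9, 78)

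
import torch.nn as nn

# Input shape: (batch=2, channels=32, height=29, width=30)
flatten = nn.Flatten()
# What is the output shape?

Input shape: (2, 32, 29, 30)
Output shape: (2, 27840)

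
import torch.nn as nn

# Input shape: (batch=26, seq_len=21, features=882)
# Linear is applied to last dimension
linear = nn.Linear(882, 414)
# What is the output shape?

Input shape: (26, 21, 882)
Output shape: (26, 21, 414)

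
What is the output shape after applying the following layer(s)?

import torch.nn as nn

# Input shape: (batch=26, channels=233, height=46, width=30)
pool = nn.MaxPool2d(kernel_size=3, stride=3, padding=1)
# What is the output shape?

Input shape: (26, 233, 46, 30)
Output shape: (26, 233, 16, 10)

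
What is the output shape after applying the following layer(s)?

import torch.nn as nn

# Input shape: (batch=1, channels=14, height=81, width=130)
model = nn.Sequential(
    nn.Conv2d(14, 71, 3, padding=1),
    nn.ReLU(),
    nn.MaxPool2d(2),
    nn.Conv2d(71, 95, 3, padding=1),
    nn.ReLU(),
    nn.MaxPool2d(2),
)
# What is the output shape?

Input shape: (1, 14, 81, 130)
  -> after first Conv2d: (1, 71, 81, 130)
  -> after first MaxPool2d: (1, 71, 40, 65)
  -> after second Conv2d: (1, 95, 40, 65)
Output shape: (1, 95, 20, 32)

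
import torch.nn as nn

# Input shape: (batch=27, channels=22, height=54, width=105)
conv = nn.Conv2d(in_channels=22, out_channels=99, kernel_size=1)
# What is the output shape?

Input shape: (27, 22, 54, 105)
Output shape: (27, 99, 54, 105)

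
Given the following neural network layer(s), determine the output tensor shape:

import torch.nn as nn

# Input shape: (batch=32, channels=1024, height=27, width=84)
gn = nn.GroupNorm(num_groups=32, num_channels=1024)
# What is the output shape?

Input shape: (32, 1024, 27, 84)
Output shape: (32, 1024, 27, 84)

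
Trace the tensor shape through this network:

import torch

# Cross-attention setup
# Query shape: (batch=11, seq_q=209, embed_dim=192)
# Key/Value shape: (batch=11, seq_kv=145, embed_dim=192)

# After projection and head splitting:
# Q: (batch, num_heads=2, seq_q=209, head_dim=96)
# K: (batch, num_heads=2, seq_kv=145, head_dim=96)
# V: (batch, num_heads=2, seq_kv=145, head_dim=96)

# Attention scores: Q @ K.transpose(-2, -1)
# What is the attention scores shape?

Input shape: (11, 209, 192)
Output shape: (11, 2, 209, 145)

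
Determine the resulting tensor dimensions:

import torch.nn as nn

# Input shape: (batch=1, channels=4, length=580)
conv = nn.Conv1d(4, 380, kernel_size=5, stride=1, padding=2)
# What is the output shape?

Input shape: (1, 4, 580)
Output shape: (1, 380, 580)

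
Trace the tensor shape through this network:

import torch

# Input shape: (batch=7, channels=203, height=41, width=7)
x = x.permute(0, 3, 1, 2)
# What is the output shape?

Input shape: (7, 203, 41, 7)
Output shape: (7, 7, 203, 41)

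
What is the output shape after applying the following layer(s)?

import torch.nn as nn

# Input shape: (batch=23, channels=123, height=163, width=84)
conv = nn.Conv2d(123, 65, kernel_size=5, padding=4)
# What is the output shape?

Input shape: (23, 123, 163, 84)
Output shape: (23, 65, 167, 88)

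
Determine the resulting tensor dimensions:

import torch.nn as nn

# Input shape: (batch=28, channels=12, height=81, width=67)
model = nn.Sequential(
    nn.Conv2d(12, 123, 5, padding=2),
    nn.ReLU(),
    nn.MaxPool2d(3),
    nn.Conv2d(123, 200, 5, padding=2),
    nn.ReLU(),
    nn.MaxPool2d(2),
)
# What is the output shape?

Input shape: (28, 12, 81, 67)
  -> after first Conv2d: (28, 123, 81, 67)
  -> after first MaxPool2d: (28, 123, 27, 22)
  -> after second Conv2d: (28, 200, 27, 22)
Output shape: (28, 200, 13, 11)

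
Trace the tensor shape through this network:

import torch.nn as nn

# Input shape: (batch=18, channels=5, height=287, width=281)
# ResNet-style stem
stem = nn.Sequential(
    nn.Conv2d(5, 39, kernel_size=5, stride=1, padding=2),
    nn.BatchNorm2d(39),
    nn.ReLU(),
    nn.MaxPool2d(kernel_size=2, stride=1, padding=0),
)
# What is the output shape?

Input shape: (18, 5, 287, 281)
  -> after Conv2d 5x5 stride=1: (18, 39, 287, 281)
Output shape: (18, 39, 286, 280)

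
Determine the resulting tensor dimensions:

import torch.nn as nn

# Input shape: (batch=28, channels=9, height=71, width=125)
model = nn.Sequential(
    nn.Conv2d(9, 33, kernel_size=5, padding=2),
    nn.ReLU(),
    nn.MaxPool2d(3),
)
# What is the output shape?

Input shape: (28, 9, 71, 125)
  -> after Conv2d: (28, 33, 71, 125)
  -> after ReLU: (28, 33, 71, 125)
Output shape: (28, 33, 23, 41)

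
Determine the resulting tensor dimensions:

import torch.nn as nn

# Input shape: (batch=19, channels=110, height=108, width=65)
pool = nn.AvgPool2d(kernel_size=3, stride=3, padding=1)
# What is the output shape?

Input shape: (19, 110, 108, 65)
Output shape: (19, 110, 36, 22)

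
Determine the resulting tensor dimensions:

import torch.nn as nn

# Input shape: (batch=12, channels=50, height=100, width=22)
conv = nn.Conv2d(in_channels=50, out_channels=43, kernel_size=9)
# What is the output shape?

Input shape: (12, 50, 100, 22)
Output shape: (12, 43, 92, 14)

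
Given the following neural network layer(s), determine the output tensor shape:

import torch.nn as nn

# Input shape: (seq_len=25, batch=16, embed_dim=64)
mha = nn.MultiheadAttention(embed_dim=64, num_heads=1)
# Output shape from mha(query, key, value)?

Input shape: (25, 16, 64)
Output shape: (25, 16, 64)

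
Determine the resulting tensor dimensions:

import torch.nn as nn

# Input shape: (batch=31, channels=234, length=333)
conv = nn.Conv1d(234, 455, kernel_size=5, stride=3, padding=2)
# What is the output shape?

Input shape: (31, 234, 333)
Output shape: (31, 455, 111)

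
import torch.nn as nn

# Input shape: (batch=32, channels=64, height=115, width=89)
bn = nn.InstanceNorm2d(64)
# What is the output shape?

Input shape: (32, 64, 115, 89)
Output shape: (32, 64, 115, 89)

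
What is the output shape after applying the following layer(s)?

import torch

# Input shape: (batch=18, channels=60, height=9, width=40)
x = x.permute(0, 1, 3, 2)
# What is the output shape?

Input shape: (18, 60, 9, 40)
Output shape: (18, 60, 40, 9)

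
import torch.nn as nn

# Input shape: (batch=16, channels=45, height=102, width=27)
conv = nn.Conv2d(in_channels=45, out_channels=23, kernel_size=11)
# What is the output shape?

Input shape: (16, 45, 102, 27)
Output shape: (16, 23, 92, 17)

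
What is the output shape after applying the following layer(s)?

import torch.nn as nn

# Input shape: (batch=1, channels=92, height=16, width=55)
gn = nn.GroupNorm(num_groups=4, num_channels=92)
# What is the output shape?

Input shape: (1, 92, 16, 55)
Output shape: (1, 92, 16, 55)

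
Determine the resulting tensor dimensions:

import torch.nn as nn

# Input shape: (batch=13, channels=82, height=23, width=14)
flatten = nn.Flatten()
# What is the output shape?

Input shape: (13, 82, 23, 14)
Output shape: (13, 26404)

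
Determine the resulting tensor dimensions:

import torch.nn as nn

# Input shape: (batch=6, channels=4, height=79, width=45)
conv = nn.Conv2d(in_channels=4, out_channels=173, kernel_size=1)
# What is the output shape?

Input shape: (6, 4, 79, 45)
Output shape: (6, 173, 79, 45)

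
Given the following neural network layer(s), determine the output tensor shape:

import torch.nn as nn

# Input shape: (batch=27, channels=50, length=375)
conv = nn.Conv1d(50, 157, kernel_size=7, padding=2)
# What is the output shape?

Input shape: (27, 50, 375)
Output shape: (27, 157, 373)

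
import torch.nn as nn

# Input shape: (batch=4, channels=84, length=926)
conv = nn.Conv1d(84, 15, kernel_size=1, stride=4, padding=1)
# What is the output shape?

Input shape: (4, 84, 926)
Output shape: (4, 15, 232)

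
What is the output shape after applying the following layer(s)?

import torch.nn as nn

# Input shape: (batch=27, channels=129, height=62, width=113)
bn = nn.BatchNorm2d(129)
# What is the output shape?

Input shape: (27, 129, 62, 113)
Output shape: (27, 129, 62, 113)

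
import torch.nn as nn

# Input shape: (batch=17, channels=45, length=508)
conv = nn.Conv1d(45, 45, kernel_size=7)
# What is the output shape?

Input shape: (17, 45, 508)
Output shape: (17, 45, 502)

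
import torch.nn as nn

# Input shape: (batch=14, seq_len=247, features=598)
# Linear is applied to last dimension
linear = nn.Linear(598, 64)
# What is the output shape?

Input shape: (14, 247, 598)
Output shape: (14, 247, 64)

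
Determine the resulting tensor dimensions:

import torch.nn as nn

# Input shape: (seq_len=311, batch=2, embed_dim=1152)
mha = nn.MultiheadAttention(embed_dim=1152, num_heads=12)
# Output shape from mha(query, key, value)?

Input shape: (311, 2, 1152)
Output shape: (311, 2, 1152)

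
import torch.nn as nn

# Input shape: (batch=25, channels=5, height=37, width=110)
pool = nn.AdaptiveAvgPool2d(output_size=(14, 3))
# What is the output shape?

Input shape: (25, 5, 37, 110)
Output shape: (25, 5, 14, 3)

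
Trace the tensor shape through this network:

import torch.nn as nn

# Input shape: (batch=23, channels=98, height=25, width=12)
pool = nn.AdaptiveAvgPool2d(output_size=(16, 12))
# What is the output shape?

Input shape: (23, 98, 25, 12)
Output shape: (23, 98, 16, 12)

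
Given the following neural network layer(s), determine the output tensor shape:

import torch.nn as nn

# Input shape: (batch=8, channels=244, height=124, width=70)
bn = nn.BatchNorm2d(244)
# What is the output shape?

Input shape: (8, 244, 124, 70)
Output shape: (8, 244, 124, 70)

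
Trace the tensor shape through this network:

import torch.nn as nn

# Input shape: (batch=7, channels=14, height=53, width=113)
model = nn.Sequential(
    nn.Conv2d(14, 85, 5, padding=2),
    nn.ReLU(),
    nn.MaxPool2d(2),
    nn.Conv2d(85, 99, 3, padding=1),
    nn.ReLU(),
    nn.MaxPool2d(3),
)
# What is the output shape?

Input shape: (7, 14, 53, 113)
  -> after first Conv2d: (7, 85, 53, 113)
  -> after first MaxPool2d: (7, 85, 26, 56)
  -> after second Conv2d: (7, 99, 26, 56)
Output shape: (7, 99, 8, 18)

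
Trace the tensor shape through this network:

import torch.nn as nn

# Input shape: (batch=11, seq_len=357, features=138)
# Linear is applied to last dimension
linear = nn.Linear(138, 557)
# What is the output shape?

Input shape: (11, 357, 138)
Output shape: (11, 357, 557)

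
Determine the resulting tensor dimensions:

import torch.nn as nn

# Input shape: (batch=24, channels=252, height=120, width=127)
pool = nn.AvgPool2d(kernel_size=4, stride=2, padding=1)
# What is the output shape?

Input shape: (24, 252, 120, 127)
Output shape: (24, 252, 60, 63)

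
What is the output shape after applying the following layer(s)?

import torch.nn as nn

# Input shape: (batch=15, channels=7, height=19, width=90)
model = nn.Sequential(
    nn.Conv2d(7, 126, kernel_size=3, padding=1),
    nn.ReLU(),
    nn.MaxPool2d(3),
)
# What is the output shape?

Input shape: (15, 7, 19, 90)
  -> after Conv2d: (15, 126, 19, 90)
  -> after ReLU: (15, 126, 19, 90)
Output shape: (15, 126, 6, 30)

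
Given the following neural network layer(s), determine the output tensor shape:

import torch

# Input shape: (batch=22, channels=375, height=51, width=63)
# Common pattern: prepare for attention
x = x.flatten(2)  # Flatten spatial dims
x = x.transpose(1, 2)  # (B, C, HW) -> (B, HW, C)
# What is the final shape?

Input shape: (22, 375, 51, 63)
  -> after flatten(2): (22, 375, 3213)
Output shape: (22, 3213, 375)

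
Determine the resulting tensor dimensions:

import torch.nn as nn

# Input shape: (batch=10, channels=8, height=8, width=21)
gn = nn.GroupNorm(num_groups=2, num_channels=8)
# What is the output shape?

Input shape: (10, 8, 8, 21)
Output shape: (10, 8, 8, 21)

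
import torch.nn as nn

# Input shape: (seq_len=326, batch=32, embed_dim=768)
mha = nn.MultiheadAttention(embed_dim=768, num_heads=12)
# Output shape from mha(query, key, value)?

Input shape: (326, 32, 768)
Output shape: (326, 32, 768)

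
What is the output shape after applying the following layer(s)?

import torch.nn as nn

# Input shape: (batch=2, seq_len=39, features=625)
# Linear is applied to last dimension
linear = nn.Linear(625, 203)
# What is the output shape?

Input shape: (2, 39, 625)
Output shape: (2, 39, 203)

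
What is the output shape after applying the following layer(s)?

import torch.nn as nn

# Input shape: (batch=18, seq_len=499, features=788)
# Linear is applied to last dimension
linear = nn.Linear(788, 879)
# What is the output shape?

Input shape: (18, 499, 788)
Output shape: (18, 499, 879)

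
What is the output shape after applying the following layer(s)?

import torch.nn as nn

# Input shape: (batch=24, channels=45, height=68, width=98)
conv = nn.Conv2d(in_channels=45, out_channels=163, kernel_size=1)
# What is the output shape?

Input shape: (24, 45, 68, 98)
Output shape: (24, 163, 68, 98)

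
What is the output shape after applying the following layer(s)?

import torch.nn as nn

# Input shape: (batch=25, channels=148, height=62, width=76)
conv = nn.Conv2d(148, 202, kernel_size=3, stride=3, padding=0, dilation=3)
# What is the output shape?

Input shape: (25, 148, 62, 76)
Output shape: (25, 202, 19, 24)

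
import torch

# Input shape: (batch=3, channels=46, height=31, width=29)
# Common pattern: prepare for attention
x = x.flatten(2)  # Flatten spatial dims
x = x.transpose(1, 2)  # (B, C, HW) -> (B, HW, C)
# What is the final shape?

Input shape: (3, 46, 31, 29)
  -> after flatten(2): (3, 46, 899)
Output shape: (3, 899, 46)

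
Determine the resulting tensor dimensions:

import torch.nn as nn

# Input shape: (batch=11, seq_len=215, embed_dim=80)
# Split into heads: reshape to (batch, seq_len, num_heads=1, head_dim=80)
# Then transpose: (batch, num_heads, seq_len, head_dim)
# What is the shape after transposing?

Input shape: (11, 215, 80)
  -> after reshape: (11, 215, 1, 80)
Output shape: (11, 1, 215, 80)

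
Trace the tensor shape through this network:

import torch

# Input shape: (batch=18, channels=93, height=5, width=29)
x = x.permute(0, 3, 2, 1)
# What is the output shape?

Input shape: (18, 93, 5, 29)
Output shape: (18, 29, 5, 93)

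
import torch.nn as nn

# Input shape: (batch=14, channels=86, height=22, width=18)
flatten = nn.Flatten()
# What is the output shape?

Input shape: (14, 86, 22, 18)
Output shape: (14, 34056)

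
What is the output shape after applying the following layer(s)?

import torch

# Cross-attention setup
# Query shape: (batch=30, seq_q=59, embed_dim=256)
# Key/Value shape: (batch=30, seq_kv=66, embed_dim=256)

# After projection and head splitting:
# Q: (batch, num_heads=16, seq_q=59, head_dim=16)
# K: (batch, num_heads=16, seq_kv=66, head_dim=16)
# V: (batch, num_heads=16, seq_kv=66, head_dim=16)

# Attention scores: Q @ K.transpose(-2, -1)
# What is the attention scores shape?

Input shape: (30, 59, 256)
Output shape: (30, 16, 59, 66)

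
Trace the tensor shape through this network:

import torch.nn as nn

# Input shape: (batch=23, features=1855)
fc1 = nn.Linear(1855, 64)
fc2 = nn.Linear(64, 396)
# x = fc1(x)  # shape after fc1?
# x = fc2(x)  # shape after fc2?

Input shape: (23, 1855)
  -> after fc1: (23, 64)
Output shape: (23, 396)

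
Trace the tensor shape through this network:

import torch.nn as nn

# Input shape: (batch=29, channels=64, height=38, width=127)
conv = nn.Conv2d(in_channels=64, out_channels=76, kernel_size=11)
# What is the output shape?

Input shape: (29, 64, 38, 127)
Output shape: (29, 76, 28, 117)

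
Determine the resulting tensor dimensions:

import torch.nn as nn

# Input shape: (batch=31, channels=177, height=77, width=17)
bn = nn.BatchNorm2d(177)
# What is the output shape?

Input shape: (31, 177, 77, 17)
Output shape: (31, 177, 77, 17)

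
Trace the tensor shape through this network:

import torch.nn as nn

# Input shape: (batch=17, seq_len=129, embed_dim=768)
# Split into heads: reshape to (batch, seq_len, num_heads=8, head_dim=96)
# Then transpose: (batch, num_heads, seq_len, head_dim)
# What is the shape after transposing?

Input shape: (17, 129, 768)
  -> after reshape: (17, 129, 8, 96)
Output shape: (17, 8, 129, 96)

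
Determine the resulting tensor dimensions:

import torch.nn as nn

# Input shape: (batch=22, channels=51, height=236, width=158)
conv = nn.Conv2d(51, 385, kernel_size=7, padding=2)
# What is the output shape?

Input shape: (22, 51, 236, 158)
Output shape: (22, 385, 234, 156)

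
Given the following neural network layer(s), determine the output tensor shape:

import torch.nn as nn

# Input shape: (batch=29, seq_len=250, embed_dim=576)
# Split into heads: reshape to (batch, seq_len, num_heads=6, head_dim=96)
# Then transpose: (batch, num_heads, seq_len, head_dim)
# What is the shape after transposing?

Input shape: (29, 250, 576)
  -> after reshape: (29, 250, 6, 96)
Output shape: (29, 6, 250, 96)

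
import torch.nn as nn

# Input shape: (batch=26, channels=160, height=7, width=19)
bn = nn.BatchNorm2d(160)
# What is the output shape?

Input shape: (26, 160, 7, 19)
Output shape: (26, 160, 7, 19)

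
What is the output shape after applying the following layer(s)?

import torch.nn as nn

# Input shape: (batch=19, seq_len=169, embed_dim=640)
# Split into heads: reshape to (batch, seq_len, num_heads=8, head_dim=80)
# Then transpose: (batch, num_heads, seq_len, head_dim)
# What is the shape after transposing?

Input shape: (19, 169, 640)
  -> after reshape: (19, 169, 8, 80)
Output shape: (19, 8, 169, 80)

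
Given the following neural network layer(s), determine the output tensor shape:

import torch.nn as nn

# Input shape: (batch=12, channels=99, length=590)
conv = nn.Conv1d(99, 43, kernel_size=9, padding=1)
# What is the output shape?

Input shape: (12, 99, 590)
Output shape: (12, 43, 584)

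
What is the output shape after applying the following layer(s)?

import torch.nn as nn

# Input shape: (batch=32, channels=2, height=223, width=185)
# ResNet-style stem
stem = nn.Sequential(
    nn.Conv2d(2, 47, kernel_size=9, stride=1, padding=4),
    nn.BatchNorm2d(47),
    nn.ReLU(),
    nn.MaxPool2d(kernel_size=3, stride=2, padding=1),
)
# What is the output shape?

Input shape: (32, 2, 223, 185)
  -> after Conv2d 9x9 stride=1: (32, 47, 223, 185)
Output shape: (32, 47, 112, 93)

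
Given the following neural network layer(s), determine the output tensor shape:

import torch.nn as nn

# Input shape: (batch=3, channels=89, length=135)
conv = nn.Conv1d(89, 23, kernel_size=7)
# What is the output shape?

Input shape: (3, 89, 135)
Output shape: (3, 23, 129)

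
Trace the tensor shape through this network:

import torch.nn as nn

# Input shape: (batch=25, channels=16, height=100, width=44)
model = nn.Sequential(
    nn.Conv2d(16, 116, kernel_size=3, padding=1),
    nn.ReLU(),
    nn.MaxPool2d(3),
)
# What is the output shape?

Input shape: (25, 16, 100, 44)
  -> after Conv2d: (25, 116, 100, 44)
  -> after ReLU: (25, 116, 100, 44)
Output shape: (25, 116, 33, 14)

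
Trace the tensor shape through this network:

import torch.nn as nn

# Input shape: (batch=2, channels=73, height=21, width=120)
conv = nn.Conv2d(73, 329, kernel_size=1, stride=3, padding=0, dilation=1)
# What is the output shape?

Input shape: (2, 73, 21, 120)
Output shape: (2, 329, 7, 40)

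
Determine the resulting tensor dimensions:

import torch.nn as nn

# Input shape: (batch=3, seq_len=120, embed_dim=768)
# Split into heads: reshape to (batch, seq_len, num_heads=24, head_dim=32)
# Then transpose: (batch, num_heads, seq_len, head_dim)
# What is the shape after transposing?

Input shape: (3, 120, 768)
  -> after reshape: (3, 120, 24, 32)
Output shape: (3, 24, 120, 32)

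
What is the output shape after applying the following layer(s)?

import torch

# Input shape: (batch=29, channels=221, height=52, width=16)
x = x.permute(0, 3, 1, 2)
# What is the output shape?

Input shape: (29, 221, 52, 16)
Output shape: (29, 16, 221, 52)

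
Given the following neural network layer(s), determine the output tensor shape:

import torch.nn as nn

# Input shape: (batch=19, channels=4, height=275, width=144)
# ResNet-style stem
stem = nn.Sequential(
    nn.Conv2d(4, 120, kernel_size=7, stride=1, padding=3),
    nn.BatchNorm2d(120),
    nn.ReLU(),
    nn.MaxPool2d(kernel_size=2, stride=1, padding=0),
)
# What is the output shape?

Input shape: (19, 4, 275, 144)
  -> after Conv2d 7x7 stride=1: (19, 120, 275, 144)
Output shape: (19, 120, 274, 143)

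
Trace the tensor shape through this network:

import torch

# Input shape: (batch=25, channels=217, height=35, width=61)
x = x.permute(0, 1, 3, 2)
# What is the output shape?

Input shape: (25, 217, 35, 61)
Output shape: (25, 217, 61, 35)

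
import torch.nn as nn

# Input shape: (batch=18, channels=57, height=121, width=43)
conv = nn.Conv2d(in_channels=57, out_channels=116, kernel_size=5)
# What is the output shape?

Input shape: (18, 57, 121, 43)
Output shape: (18, 116, 117, 39)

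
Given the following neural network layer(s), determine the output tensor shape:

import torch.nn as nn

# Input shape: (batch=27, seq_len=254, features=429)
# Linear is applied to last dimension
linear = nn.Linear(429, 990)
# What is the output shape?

Input shape: (27, 254, 429)
Output shape: (27, 254, 990)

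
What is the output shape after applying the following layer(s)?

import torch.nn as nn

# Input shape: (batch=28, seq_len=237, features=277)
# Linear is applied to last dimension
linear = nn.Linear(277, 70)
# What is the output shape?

Input shape: (28, 237, 277)
Output shape: (28, 237, 70)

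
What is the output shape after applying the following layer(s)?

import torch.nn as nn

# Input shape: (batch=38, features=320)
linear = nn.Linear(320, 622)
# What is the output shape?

Input shape: (38, 320)
Output shape: (38, 622)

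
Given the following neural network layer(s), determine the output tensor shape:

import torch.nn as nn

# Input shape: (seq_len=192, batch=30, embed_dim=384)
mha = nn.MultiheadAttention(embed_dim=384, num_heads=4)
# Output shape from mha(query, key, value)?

Input shape: (192, 30, 384)
Output shape: (192, 30, 384)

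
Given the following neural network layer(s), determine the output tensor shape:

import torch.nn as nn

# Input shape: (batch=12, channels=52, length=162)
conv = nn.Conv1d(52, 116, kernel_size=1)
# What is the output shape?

Input shape: (12, 52, 162)
Output shape: (12, 116, 162)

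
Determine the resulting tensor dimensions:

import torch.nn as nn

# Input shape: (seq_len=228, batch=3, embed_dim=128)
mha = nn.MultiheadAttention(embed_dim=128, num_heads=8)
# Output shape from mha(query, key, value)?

Input shape: (228, 3, 128)
Output shape: (228, 3, 128)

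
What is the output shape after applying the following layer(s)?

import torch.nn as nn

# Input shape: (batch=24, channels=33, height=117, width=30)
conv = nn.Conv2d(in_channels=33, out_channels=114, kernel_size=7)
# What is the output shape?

Input shape: (24, 33, 117, 30)
Output shape: (24, 114, 111, 24)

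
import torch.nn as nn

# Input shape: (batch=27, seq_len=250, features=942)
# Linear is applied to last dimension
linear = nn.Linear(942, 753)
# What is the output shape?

Input shape: (27, 250, 942)
Output shape: (27, 250, 753)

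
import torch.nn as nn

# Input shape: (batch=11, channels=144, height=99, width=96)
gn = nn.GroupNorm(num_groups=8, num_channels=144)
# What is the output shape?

Input shape: (11, 144, 99, 96)
Output shape: (11, 144, 99, 96)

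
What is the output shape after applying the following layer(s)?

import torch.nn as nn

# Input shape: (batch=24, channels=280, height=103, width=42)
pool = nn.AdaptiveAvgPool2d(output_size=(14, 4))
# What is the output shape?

Input shape: (24, 280, 103, 42)
Output shape: (24, 280, 14, 4)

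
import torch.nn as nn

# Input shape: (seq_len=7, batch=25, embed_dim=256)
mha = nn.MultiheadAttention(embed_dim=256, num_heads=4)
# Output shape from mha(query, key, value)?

Input shape: (7, 25, 256)
Output shape: (7, 25, 256)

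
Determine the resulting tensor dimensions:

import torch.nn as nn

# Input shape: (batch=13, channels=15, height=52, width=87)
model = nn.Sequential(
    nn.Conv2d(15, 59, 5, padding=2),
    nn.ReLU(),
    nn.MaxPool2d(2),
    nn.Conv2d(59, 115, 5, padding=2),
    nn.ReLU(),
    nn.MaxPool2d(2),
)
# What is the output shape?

Input shape: (13, 15, 52, 87)
  -> after first Conv2d: (13, 59, 52, 87)
  -> after first MaxPool2d: (13, 59, 26, 43)
  -> after second Conv2d: (13, 115, 26, 43)
Output shape: (13, 115, 13, 21)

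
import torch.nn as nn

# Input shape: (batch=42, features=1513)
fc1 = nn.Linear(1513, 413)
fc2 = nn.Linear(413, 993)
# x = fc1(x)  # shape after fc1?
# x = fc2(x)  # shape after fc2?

Input shape: (42, 1513)
  -> after fc1: (42, 413)
Output shape: (42, 993)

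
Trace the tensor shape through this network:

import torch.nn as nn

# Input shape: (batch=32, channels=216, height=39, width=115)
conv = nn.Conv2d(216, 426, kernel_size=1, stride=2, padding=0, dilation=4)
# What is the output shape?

Input shape: (32, 216, 39, 115)
Output shape: (32, 426, 20, 58)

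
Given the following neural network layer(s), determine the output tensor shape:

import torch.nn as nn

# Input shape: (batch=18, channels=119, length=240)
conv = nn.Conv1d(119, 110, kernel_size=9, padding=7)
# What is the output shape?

Input shape: (18, 119, 240)
Output shape: (18, 110, 246)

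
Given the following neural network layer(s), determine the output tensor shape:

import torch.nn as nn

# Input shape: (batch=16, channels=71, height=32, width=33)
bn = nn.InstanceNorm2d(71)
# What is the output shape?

Input shape: (16, 71, 32, 33)
Output shape: (16, 71, 32, 33)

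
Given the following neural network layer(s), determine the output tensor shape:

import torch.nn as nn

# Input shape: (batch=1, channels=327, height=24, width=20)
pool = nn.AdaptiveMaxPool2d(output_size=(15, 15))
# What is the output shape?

Input shape: (1, 327, 24, 20)
Output shape: (1, 327, 15, 15)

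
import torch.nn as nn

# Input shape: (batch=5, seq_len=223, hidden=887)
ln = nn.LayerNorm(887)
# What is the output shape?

Input shape: (5, 223, 887)
Output shape: (5, 223, 887)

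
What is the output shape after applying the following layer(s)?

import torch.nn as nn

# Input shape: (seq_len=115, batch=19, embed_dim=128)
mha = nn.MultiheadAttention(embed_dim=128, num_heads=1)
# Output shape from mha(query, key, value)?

Input shape: (115, 19, 128)
Output shape: (115, 19, 128)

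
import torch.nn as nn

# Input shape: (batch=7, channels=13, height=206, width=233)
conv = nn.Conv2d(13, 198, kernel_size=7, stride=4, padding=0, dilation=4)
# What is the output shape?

Input shape: (7, 13, 206, 233)
Output shape: (7, 198, 46, 53)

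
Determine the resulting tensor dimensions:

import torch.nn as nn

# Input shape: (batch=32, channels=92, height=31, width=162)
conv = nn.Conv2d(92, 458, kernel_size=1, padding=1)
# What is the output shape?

Input shape: (32, 92, 31, 162)
Output shape: (32, 458, 33, 164)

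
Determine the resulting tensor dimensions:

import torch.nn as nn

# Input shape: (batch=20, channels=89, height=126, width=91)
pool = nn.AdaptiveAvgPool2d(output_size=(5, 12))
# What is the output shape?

Input shape: (20, 89, 126, 91)
Output shape: (20, 89, 5, 12)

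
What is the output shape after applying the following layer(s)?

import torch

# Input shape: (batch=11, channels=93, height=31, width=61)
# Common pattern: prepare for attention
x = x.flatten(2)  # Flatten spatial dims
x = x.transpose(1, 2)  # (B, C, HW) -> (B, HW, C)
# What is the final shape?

Input shape: (11, 93, 31, 61)
  -> after flatten(2): (11, 93, 1891)
Output shape: (11, 1891, 93)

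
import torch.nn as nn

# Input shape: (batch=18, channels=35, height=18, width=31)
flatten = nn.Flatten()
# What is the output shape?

Input shape: (18, 35, 18, 31)
Output shape: (18, 19530)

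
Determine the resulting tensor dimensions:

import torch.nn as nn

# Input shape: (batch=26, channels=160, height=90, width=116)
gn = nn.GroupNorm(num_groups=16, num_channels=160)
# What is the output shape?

Input shape: (26, 160, 90, 116)
Output shape: (26, 160, 90, 116)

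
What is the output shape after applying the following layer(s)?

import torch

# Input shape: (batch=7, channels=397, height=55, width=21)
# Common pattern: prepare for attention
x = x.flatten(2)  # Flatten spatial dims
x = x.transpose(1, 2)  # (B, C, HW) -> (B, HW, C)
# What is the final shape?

Input shape: (7, 397, 55, 21)
  -> after flatten(2): (7, 397, 1155)
Output shape: (7, 1155, 397)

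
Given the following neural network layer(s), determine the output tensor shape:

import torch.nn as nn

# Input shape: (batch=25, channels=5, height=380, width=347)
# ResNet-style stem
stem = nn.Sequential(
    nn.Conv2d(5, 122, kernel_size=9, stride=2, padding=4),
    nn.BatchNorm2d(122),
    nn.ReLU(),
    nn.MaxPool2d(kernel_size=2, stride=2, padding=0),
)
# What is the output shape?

Input shape: (25, 5, 380, 347)
  -> after Conv2d 9x9 stride=2: (25, 122, 190, 174)
Output shape: (25, 122, 95, 87)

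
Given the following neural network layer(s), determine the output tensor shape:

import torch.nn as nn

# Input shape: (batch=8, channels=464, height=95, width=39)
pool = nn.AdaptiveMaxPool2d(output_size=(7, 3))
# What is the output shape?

Input shape: (8, 464, 95, 39)
Output shape: (8, 464, 7, 3)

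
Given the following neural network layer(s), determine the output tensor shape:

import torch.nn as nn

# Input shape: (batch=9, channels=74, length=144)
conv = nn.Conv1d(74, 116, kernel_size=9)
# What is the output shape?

Input shape: (9, 74, 144)
Output shape: (9, 116, 136)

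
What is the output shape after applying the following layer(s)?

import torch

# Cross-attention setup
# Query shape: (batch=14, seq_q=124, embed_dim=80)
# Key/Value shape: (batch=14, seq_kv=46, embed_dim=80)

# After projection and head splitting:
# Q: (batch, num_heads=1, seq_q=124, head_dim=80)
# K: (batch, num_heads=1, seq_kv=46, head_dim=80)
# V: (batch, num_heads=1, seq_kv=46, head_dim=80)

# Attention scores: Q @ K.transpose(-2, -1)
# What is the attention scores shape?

Input shape: (14, 124, 80)
Output shape: (14, 1, 124, 46)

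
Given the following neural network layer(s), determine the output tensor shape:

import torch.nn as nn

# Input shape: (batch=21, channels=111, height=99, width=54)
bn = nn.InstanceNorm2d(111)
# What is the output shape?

Input shape: (21, 111, 99, 54)
Output shape: (21, 111, 99, 54)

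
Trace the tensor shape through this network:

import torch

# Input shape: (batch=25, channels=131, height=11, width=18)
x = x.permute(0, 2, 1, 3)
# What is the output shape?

Input shape: (25, 131, 11, 18)
Output shape: (25, 11, 131, 18)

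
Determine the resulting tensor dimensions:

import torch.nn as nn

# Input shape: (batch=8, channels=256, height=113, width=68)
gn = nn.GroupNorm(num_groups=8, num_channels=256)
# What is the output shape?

Input shape: (8, 256, 113, 68)
Output shape: (8, 256, 113, 68)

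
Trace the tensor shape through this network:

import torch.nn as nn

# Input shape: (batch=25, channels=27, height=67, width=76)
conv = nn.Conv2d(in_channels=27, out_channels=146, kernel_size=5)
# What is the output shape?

Input shape: (25, 27, 67, 76)
Output shape: (25, 146, 63, 72)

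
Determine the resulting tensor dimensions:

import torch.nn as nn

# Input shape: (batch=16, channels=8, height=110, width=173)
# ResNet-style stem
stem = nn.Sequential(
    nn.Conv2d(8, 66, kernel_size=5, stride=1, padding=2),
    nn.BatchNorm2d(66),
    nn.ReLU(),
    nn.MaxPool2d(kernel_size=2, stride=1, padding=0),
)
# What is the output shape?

Input shape: (16, 8, 110, 173)
  -> after Conv2d 5x5 stride=1: (16, 66, 110, 173)
Output shape: (16, 66, 109, 172)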